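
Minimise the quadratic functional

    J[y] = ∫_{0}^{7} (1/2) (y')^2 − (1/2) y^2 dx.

The Lagrangian is L = (1/2) (y')^2 − (1/2) y^2.
Compute ∂L/∂y = -y, ∂L/∂y' = y'.
The Euler-Lagrange equation d/dx(∂L/∂y') − ∂L/∂y = 0 reduces to
    y'' + y = 0.
Its general solution is
    y(x) = A sin(x) + B cos(x),
with A, B fixed by the endpoint conditions.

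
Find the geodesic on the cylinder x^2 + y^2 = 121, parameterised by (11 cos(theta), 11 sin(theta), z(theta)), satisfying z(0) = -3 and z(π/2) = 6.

Parameterise the cylinder of radius R = 11 as
    r(θ) = (11 cos θ, 11 sin θ, z(θ)).
The arc-length element is
    ds = sqrt(121 + (dz/dθ)^2) dθ,
so the Lagrangian is L = sqrt(121 + z'^2).
L depends on z' only, not on z or θ, so ∂L/∂z = 0 and
    ∂L/∂z' = z' / sqrt(121 + z'^2).
The Euler-Lagrange equation gives
    d/dθ( z' / sqrt(121 + z'^2) ) = 0,
so z' is constant. Integrating once:
    z(θ) = a θ + b,
a helix on the cylinder (a straight line when the cylinder is unrolled). The constants a, b are determined by the endpoint conditions.
With endpoint conditions z(0) = -3 and z(π/2) = 6: from z(0) = b we get b = -3, and a·π/2 + -3 = 6 gives a = 18/π, so
    z(θ) = (18/π) θ − 3.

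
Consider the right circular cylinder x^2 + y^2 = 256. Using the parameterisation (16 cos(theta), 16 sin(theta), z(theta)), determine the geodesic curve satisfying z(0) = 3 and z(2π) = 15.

Parameterise the cylinder of radius R = 16 as
    r(θ) = (16 cos θ, 16 sin θ, z(θ)).
The arc-length element is
    ds = sqrt(256 + (dz/dθ)^2) dθ,
so the Lagrangian is L = sqrt(256 + z'^2).
L depends on z' only, not on z or θ, so ∂L/∂z = 0 and
    ∂L/∂z' = z' / sqrt(256 + z'^2).
The Euler-Lagrange equation gives
    d/dθ( z' / sqrt(256 + z'^2) ) = 0,
so z' is constant. Integrating once:
    z(θ) = a θ + b,
a helix on the cylinder (a straight line when the cylinder is unrolled). The constants a, b are determined by the endpoint conditions.
With endpoint conditions z(0) = 3 and z(2π) = 15: from z(0) = b we get b = 3, and a·2π + 3 = 15 gives a = 6/π, so
    z(θ) = (6/π) θ + 3.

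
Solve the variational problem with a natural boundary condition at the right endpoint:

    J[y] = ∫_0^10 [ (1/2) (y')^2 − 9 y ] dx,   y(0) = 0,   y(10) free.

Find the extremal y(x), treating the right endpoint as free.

The Lagrangian L = (1/2) (y')^2 − 9 y gives
    ∂L/∂y = −9,   ∂L/∂y' = y'.
Euler-Lagrange: d/dx(y') − (−9) = 0, i.e. y'' + 9 = 0, so
    y(x) = −(9/2) x^2 + C1 x + C2.
Fixed left endpoint y(0) = 0 ⇒ C2 = 0.
The right endpoint x = 10 is free, so the natural (transversality) condition is ∂L/∂y' |_{x=10} = 0, i.e. y'(10) = 0.
Compute y'(x) = −9 x + C1, so y'(10) = −90 + C1 = 0 ⇒ C1 = 90.
Therefore the extremal is
    y(x) = −(9/2) x^2 + 90 x.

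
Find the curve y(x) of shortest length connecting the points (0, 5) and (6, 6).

Arc-length functional: J[y] = ∫ sqrt(1 + (y')^2) dx.
Lagrangian L = sqrt(1 + (y')^2) has no explicit y dependence, so ∂L/∂y = 0 and the Euler-Lagrange equation gives
    d/dx( y' / sqrt(1 + (y')^2) ) = 0  ⇒  y' / sqrt(1 + (y')^2) = const.
Hence y' is constant, so y(x) is affine.
Fitting the endpoints (0, 5) and (6, 6):
    slope m = (6 − 5) / (6 − 0) = 1/6,
    intercept c = 5 − m·0 = 5.
Extremal: y(x) = (1/6) x + 5.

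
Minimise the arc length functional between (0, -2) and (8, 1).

Arc-length functional: J[y] = ∫ sqrt(1 + (y')^2) dx.
Lagrangian L = sqrt(1 + (y')^2) has no explicit y dependence, so ∂L/∂y = 0 and the Euler-Lagrange equation gives
    d/dx( y' / sqrt(1 + (y')^2) ) = 0  ⇒  y' / sqrt(1 + (y')^2) = const.
Hence y' is constant, so y(x) is affine.
Fitting the endpoints (0, -2) and (8, 1):
    slope m = (1 − (-2)) / (8 − 0) = 3/8,
    intercept c = (-2) − m·0 = -2.
Extremal: y(x) = (3/8) x - 2.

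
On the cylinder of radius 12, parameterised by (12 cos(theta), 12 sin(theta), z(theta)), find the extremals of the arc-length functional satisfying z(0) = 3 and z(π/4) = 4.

Parameterise the cylinder of radius R = 12 as
    r(θ) = (12 cos θ, 12 sin θ, z(θ)).
The arc-length element is
    ds = sqrt(144 + (dz/dθ)^2) dθ,
so the Lagrangian is L = sqrt(144 + z'^2).
L depends on z' only, not on z or θ, so ∂L/∂z = 0 and
    ∂L/∂z' = z' / sqrt(144 + z'^2).
The Euler-Lagrange equation gives
    d/dθ( z' / sqrt(144 + z'^2) ) = 0,
so z' is constant. Integrating once:
    z(θ) = a θ + b,
a helix on the cylinder (a straight line when the cylinder is unrolled). The constants a, b are determined by the endpoint conditions.
With endpoint conditions z(0) = 3 and z(π/4) = 4: from z(0) = b we get b = 3, and a·π/4 + 3 = 4 gives a = 4/π, so
    z(θ) = (4/π) θ + 3.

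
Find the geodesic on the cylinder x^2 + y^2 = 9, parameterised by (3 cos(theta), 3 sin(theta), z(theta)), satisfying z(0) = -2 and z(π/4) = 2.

Parameterise the cylinder of radius R = 3 as
    r(θ) = (3 cos θ, 3 sin θ, z(θ)).
The arc-length element is
    ds = sqrt(9 + (dz/dθ)^2) dθ,
so the Lagrangian is L = sqrt(9 + z'^2).
L depends on z' only, not on z or θ, so ∂L/∂z = 0 and
    ∂L/∂z' = z' / sqrt(9 + z'^2).
The Euler-Lagrange equation gives
    d/dθ( z' / sqrt(9 + z'^2) ) = 0,
so z' is constant. Integrating once:
    z(θ) = a θ + b,
a helix on the cylinder (a straight line when the cylinder is unrolled). The constants a, b are determined by the endpoint conditions.
With endpoint conditions z(0) = -2 and z(π/4) = 2: from z(0) = b we get b = -2, and a·π/4 + -2 = 2 gives a = 16/π, so
    z(θ) = (16/π) θ − 2.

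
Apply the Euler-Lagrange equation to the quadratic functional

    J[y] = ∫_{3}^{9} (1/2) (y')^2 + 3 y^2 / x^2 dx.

The Lagrangian is L = (1/2) (y')^2 + 3 y^2 / x^2.
Compute ∂L/∂y = 6y/x^2, ∂L/∂y' = y'.
The Euler-Lagrange equation d/dx(∂L/∂y') − ∂L/∂y = 0 reduces to
    y'' − 6/x^2 · y = 0  (x > 0).
Its general solution is
    y(x) = A x^3 + B x^(-2),
with A, B fixed by the endpoint conditions.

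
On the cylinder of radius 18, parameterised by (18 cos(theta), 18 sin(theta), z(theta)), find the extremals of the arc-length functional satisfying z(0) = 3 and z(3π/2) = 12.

Parameterise the cylinder of radius R = 18 as
    r(θ) = (18 cos θ, 18 sin θ, z(θ)).
The arc-length element is
    ds = sqrt(324 + (dz/dθ)^2) dθ,
so the Lagrangian is L = sqrt(324 + z'^2).
L depends on z' only, not on z or θ, so ∂L/∂z = 0 and
    ∂L/∂z' = z' / sqrt(324 + z'^2).
The Euler-Lagrange equation gives
    d/dθ( z' / sqrt(324 + z'^2) ) = 0,
so z' is constant. Integrating once:
    z(θ) = a θ + b,
a helix on the cylinder (a straight line when the cylinder is unrolled). The constants a, b are determined by the endpoint conditions.
With endpoint conditions z(0) = 3 and z(3π/2) = 12: from z(0) = b we get b = 3, and a·3π/2 + 3 = 12 gives a = 6/π, so
    z(θ) = (6/π) θ + 3.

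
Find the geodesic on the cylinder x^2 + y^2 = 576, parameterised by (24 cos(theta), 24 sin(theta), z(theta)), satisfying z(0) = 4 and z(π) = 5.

Parameterise the cylinder of radius R = 24 as
    r(θ) = (24 cos θ, 24 sin θ, z(θ)).
The arc-length element is
    ds = sqrt(576 + (dz/dθ)^2) dθ,
so the Lagrangian is L = sqrt(576 + z'^2).
L depends on z' only, not on z or θ, so ∂L/∂z = 0 and
    ∂L/∂z' = z' / sqrt(576 + z'^2).
The Euler-Lagrange equation gives
    d/dθ( z' / sqrt(576 + z'^2) ) = 0,
so z' is constant. Integrating once:
    z(θ) = a θ + b,
a helix on the cylinder (a straight line when the cylinder is unrolled). The constants a, b are determined by the endpoint conditions.
With endpoint conditions z(0) = 4 and z(π) = 5: from z(0) = b we get b = 4, and a·π + 4 = 5 gives a = 1/π, so
    z(θ) = (1/π) θ + 4.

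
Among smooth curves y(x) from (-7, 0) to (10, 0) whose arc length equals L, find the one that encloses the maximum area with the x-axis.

Set up the augmented Lagrangian using a multiplier λ for the length constraint:
    F(y, y') = y − λ sqrt(1 + y'^2).
F has no explicit x dependence, so the Beltrami identity yields a first integral
    F − y' ∂F/∂y' = C.
Compute ∂F/∂y' = −λ y' / sqrt(1 + y'^2). Then
    y − λ sqrt(1 + y'^2) + λ y'^2 / sqrt(1 + y'^2) = C
    ⇒  y − λ / sqrt(1 + y'^2) = C.
Solving for y' and integrating gives
    (x − a)^2 + (y − b)^2 = λ^2,
a circular arc of radius λ. The constants a, b are determined by the endpoint conditions y(-7) = y(10) = 0, and λ is fixed implicitly by the length constraint
    ∫_{-7}^{10} sqrt(1 + y'^2) dx = L.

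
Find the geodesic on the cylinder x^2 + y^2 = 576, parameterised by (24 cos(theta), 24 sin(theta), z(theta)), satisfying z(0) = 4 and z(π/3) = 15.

Parameterise the cylinder of radius R = 24 as
    r(θ) = (24 cos θ, 24 sin θ, z(θ)).
The arc-length element is
    ds = sqrt(576 + (dz/dθ)^2) dθ,
so the Lagrangian is L = sqrt(576 + z'^2).
L depends on z' only, not on z or θ, so ∂L/∂z = 0 and
    ∂L/∂z' = z' / sqrt(576 + z'^2).
The Euler-Lagrange equation gives
    d/dθ( z' / sqrt(576 + z'^2) ) = 0,
so z' is constant. Integrating once:
    z(θ) = a θ + b,
a helix on the cylinder (a straight line when the cylinder is unrolled). The constants a, b are determined by the endpoint conditions.
With endpoint conditions z(0) = 4 and z(π/3) = 15: from z(0) = b we get b = 4, and a·π/3 + 4 = 15 gives a = 33/π, so
    z(θ) = (33/π) θ + 4.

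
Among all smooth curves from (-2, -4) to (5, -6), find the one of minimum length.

Arc-length functional: J[y] = ∫ sqrt(1 + (y')^2) dx.
Lagrangian L = sqrt(1 + (y')^2) has no explicit y dependence, so ∂L/∂y = 0 and the Euler-Lagrange equation gives
    d/dx( y' / sqrt(1 + (y')^2) ) = 0  ⇒  y' / sqrt(1 + (y')^2) = const.
Hence y' is constant, so y(x) is affine.
Fitting the endpoints (-2, -4) and (5, -6):
    slope m = ((-6) − (-4)) / (5 − (-2)) = -2/7,
    intercept c = (-4) − m·(-2) = -32/7.
Extremal: y(x) = (-2/7) x - 32/7.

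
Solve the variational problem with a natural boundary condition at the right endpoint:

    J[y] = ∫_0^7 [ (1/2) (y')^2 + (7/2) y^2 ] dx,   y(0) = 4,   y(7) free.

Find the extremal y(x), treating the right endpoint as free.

The Lagrangian L = (1/2) (y')^2 + (7/2) y^2 gives
    ∂L/∂y = 7 y,   ∂L/∂y' = y'.
Euler-Lagrange: y'' − 7 y = 0.
With k = sqrt(7), the general solution is
    y(x) = A cosh(sqrt(7) x) + B sinh(sqrt(7) x).
Fixed left endpoint y(0) = 4 ⇒ A = 4.
The right endpoint x = 7 is free, so the natural (transversality) condition is ∂L/∂y' |_{x=7} = 0, i.e. y'(7) = 0.
Compute y'(x) = A k sinh(k x) + B k cosh(k x), so
    y'(7) = A k sinh(k·7) + B k cosh(k·7) = 0
    ⇒ B = −A tanh(k·7) = − 4 tanh(sqrt(7)·7).
Therefore the extremal is
    y(x) = 4 cosh(sqrt(7) x) − 4 tanh(sqrt(7)·7) sinh(sqrt(7) x).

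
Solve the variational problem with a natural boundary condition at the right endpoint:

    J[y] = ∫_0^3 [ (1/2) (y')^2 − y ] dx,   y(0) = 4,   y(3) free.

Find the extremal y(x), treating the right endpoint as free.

The Lagrangian L = (1/2) (y')^2 − y gives
    ∂L/∂y = −1,   ∂L/∂y' = y'.
Euler-Lagrange: d/dx(y') − (−1) = 0, i.e. y'' + 1 = 0, so
    y(x) = −(1/2) x^2 + C1 x + C2.
Fixed left endpoint y(0) = 4 ⇒ C2 = 4.
The right endpoint x = 3 is free, so the natural (transversality) condition is ∂L/∂y' |_{x=3} = 0, i.e. y'(3) = 0.
Compute y'(x) = −1 x + C1, so y'(3) = −3 + C1 = 0 ⇒ C1 = 3.
Therefore the extremal is
    y(x) = −x^2/2 + 3 x + 4.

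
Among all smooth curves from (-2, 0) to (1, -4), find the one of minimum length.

Arc-length functional: J[y] = ∫ sqrt(1 + (y')^2) dx.
Lagrangian L = sqrt(1 + (y')^2) has no explicit y dependence, so ∂L/∂y = 0 and the Euler-Lagrange equation gives
    d/dx( y' / sqrt(1 + (y')^2) ) = 0  ⇒  y' / sqrt(1 + (y')^2) = const.
Hence y' is constant, so y(x) is affine.
Fitting the endpoints (-2, 0) and (1, -4):
    slope m = ((-4) − 0) / (1 − (-2)) = -4/3,
    intercept c = 0 − m·(-2) = -8/3.
Extremal: y(x) = (-4/3) x - 8/3.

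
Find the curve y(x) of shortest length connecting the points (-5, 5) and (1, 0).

Arc-length functional: J[y] = ∫ sqrt(1 + (y')^2) dx.
Lagrangian L = sqrt(1 + (y')^2) has no explicit y dependence, so ∂L/∂y = 0 and the Euler-Lagrange equation gives
    d/dx( y' / sqrt(1 + (y')^2) ) = 0  ⇒  y' / sqrt(1 + (y')^2) = const.
Hence y' is constant, so y(x) is affine.
Fitting the endpoints (-5, 5) and (1, 0):
    slope m = (0 − 5) / (1 − (-5)) = -5/6,
    intercept c = 5 − m·(-5) = 5/6.
Extremal: y(x) = (-5/6) x + 5/6.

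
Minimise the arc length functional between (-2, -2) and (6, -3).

Arc-length functional: J[y] = ∫ sqrt(1 + (y')^2) dx.
Lagrangian L = sqrt(1 + (y')^2) has no explicit y dependence, so ∂L/∂y = 0 and the Euler-Lagrange equation gives
    d/dx( y' / sqrt(1 + (y')^2) ) = 0  ⇒  y' / sqrt(1 + (y')^2) = const.
Hence y' is constant, so y(x) is affine.
Fitting the endpoints (-2, -2) and (6, -3):
    slope m = ((-3) − (-2)) / (6 − (-2)) = -1/8,
    intercept c = (-2) − m·(-2) = -9/4.
Extremal: y(x) = (-1/8) x - 9/4.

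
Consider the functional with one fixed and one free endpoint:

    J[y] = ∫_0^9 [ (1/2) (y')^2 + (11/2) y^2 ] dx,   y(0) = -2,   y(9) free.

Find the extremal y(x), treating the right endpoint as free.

The Lagrangian L = (1/2) (y')^2 + (11/2) y^2 gives
    ∂L/∂y = 11 y,   ∂L/∂y' = y'.
Euler-Lagrange: y'' − 11 y = 0.
With k = sqrt(11), the general solution is
    y(x) = A cosh(sqrt(11) x) + B sinh(sqrt(11) x).
Fixed left endpoint y(0) = -2 ⇒ A = -2.
The right endpoint x = 9 is free, so the natural (transversality) condition is ∂L/∂y' |_{x=9} = 0, i.e. y'(9) = 0.
Compute y'(x) = A k sinh(k x) + B k cosh(k x), so
    y'(9) = A k sinh(k·9) + B k cosh(k·9) = 0
    ⇒ B = −A tanh(k·9) = 2 tanh(sqrt(11)·9).
Therefore the extremal is
    y(x) = −2 cosh(sqrt(11) x) + 2 tanh(sqrt(11)·9) sinh(sqrt(11) x).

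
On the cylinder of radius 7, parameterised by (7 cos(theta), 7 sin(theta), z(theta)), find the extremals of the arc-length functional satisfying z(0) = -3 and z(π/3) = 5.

Parameterise the cylinder of radius R = 7 as
    r(θ) = (7 cos θ, 7 sin θ, z(θ)).
The arc-length element is
    ds = sqrt(49 + (dz/dθ)^2) dθ,
so the Lagrangian is L = sqrt(49 + z'^2).
L depends on z' only, not on z or θ, so ∂L/∂z = 0 and
    ∂L/∂z' = z' / sqrt(49 + z'^2).
The Euler-Lagrange equation gives
    d/dθ( z' / sqrt(49 + z'^2) ) = 0,
so z' is constant. Integrating once:
    z(θ) = a θ + b,
a helix on the cylinder (a straight line when the cylinder is unrolled). The constants a, b are determined by the endpoint conditions.
With endpoint conditions z(0) = -3 and z(π/3) = 5: from z(0) = b we get b = -3, and a·π/3 + -3 = 5 gives a = 24/π, so
    z(θ) = (24/π) θ − 3.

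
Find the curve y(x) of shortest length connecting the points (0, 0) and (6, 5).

Arc-length functional: J[y] = ∫ sqrt(1 + (y')^2) dx.
Lagrangian L = sqrt(1 + (y')^2) has no explicit y dependence, so ∂L/∂y = 0 and the Euler-Lagrange equation gives
    d/dx( y' / sqrt(1 + (y')^2) ) = 0  ⇒  y' / sqrt(1 + (y')^2) = const.
Hence y' is constant, so y(x) is affine.
Fitting the endpoints (0, 0) and (6, 5):
    slope m = (5 − 0) / (6 − 0) = 5/6,
    intercept c = 0 − m·0 = 0.
Extremal: y(x) = (5/6) x.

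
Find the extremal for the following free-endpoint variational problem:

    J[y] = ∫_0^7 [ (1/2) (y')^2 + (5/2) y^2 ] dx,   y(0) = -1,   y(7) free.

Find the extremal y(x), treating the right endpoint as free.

The Lagrangian L = (1/2) (y')^2 + (5/2) y^2 gives
    ∂L/∂y = 5 y,   ∂L/∂y' = y'.
Euler-Lagrange: y'' − 5 y = 0.
With k = sqrt(5), the general solution is
    y(x) = A cosh(sqrt(5) x) + B sinh(sqrt(5) x).
Fixed left endpoint y(0) = -1 ⇒ A = -1.
The right endpoint x = 7 is free, so the natural (transversality) condition is ∂L/∂y' |_{x=7} = 0, i.e. y'(7) = 0.
Compute y'(x) = A k sinh(k x) + B k cosh(k x), so
    y'(7) = A k sinh(k·7) + B k cosh(k·7) = 0
    ⇒ B = −A tanh(k·7) = tanh(sqrt(5)·7).
Therefore the extremal is
    y(x) = −cosh(sqrt(5) x) + tanh(sqrt(5)·7) sinh(sqrt(5) x).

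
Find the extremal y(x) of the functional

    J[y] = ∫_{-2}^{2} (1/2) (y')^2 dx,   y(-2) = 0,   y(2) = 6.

The Lagrangian is L = (1/2) (y')^2.
Compute ∂L/∂y = 0, ∂L/∂y' = y'.
The Euler-Lagrange equation d/dx(∂L/∂y') − ∂L/∂y = 0 reduces to
    y'' = 0.
Its general solution is
    y(x) = A x + B,
with A, B fixed by the endpoint conditions.
Applying the endpoint conditions y(-2) = 0 and y(2) = 6: solve A·-2 + B = 0 and A·2 + B = 6. Subtracting gives A(2 − -2) = 6 − 0, so A = 3/2, and B = 0 − A·-2 = 3. Therefore
    y(x) = (3/2) x + 3.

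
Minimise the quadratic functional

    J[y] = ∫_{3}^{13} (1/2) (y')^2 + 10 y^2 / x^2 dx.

The Lagrangian is L = (1/2) (y')^2 + 10 y^2 / x^2.
Compute ∂L/∂y = 20y/x^2, ∂L/∂y' = y'.
The Euler-Lagrange equation d/dx(∂L/∂y') − ∂L/∂y = 0 reduces to
    y'' − 20/x^2 · y = 0  (x > 0).
Its general solution is
    y(x) = A x^5 + B x^(-4),
with A, B fixed by the endpoint conditions.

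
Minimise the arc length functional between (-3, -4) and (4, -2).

Arc-length functional: J[y] = ∫ sqrt(1 + (y')^2) dx.
Lagrangian L = sqrt(1 + (y')^2) has no explicit y dependence, so ∂L/∂y = 0 and the Euler-Lagrange equation gives
    d/dx( y' / sqrt(1 + (y')^2) ) = 0  ⇒  y' / sqrt(1 + (y')^2) = const.
Hence y' is constant, so y(x) is affine.
Fitting the endpoints (-3, -4) and (4, -2):
    slope m = ((-2) − (-4)) / (4 − (-3)) = 2/7,
    intercept c = (-4) − m·(-3) = -22/7.
Extremal: y(x) = (2/7) x - 22/7.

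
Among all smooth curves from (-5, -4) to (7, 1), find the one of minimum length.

Arc-length functional: J[y] = ∫ sqrt(1 + (y')^2) dx.
Lagrangian L = sqrt(1 + (y')^2) has no explicit y dependence, so ∂L/∂y = 0 and the Euler-Lagrange equation gives
    d/dx( y' / sqrt(1 + (y')^2) ) = 0  ⇒  y' / sqrt(1 + (y')^2) = const.
Hence y' is constant, so y(x) is affine.
Fitting the endpoints (-5, -4) and (7, 1):
    slope m = (1 − (-4)) / (7 − (-5)) = 5/12,
    intercept c = (-4) − m·(-5) = -23/12.
Extremal: y(x) = (5/12) x - 23/12.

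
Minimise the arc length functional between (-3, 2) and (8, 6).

Arc-length functional: J[y] = ∫ sqrt(1 + (y')^2) dx.
Lagrangian L = sqrt(1 + (y')^2) has no explicit y dependence, so ∂L/∂y = 0 and the Euler-Lagrange equation gives
    d/dx( y' / sqrt(1 + (y')^2) ) = 0  ⇒  y' / sqrt(1 + (y')^2) = const.
Hence y' is constant, so y(x) is affine.
Fitting the endpoints (-3, 2) and (8, 6):
    slope m = (6 − 2) / (8 − (-3)) = 4/11,
    intercept c = 2 − m·(-3) = 34/11.
Extremal: y(x) = (4/11) x + 34/11.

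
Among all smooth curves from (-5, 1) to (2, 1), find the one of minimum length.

Arc-length functional: J[y] = ∫ sqrt(1 + (y')^2) dx.
Lagrangian L = sqrt(1 + (y')^2) has no explicit y dependence, so ∂L/∂y = 0 and the Euler-Lagrange equation gives
    d/dx( y' / sqrt(1 + (y')^2) ) = 0  ⇒  y' / sqrt(1 + (y')^2) = const.
Hence y' is constant, so y(x) is affine.
Fitting the endpoints (-5, 1) and (2, 1):
    slope m = (1 − 1) / (2 − (-5)) = 0,
    intercept c = 1 − m·(-5) = 1.
Extremal: y(x) = 1.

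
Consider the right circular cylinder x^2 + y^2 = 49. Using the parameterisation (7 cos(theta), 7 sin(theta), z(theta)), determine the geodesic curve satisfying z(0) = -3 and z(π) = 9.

Parameterise the cylinder of radius R = 7 as
    r(θ) = (7 cos θ, 7 sin θ, z(θ)).
The arc-length element is
    ds = sqrt(49 + (dz/dθ)^2) dθ,
so the Lagrangian is L = sqrt(49 + z'^2).
L depends on z' only, not on z or θ, so ∂L/∂z = 0 and
    ∂L/∂z' = z' / sqrt(49 + z'^2).
The Euler-Lagrange equation gives
    d/dθ( z' / sqrt(49 + z'^2) ) = 0,
so z' is constant. Integrating once:
    z(θ) = a θ + b,
a helix on the cylinder (a straight line when the cylinder is unrolled). The constants a, b are determined by the endpoint conditions.
With endpoint conditions z(0) = -3 and z(π) = 9: from z(0) = b we get b = -3, and a·π + -3 = 9 gives a = 12/π, so
    z(θ) = (12/π) θ − 3.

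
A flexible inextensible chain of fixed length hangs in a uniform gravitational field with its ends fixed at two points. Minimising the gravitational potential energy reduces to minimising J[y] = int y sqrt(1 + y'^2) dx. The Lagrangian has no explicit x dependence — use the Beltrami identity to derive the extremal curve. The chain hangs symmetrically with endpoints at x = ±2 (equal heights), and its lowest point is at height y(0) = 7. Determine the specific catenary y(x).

The Lagrangian L(y, y') = y sqrt(1 + y'^2) has no explicit x dependence, so the Beltrami identity applies:
    L − y' ∂L/∂y' = C.
Compute ∂L/∂y' = y · y' / sqrt(1 + y'^2). Then
    L − y' ∂L/∂y'
    = y sqrt(1 + y'^2) − y · y'^2 / sqrt(1 + y'^2)
    = y (1 + y'^2 − y'^2) / sqrt(1 + y'^2)
    = y / sqrt(1 + y'^2) = C.
Squaring gives y^2 = C^2 (1 + y'^2), i.e.
    y'^2 = y^2 / C^2 − 1.
Separating variables,
    dy / sqrt(y^2 − C^2) = dx / C,
and integrating gives arccosh(y / C) = (x − a)/C, so
    y(x) = C cosh((x − a)/C),
the catenary. The constants C and a are fixed by the two endpoint conditions (and, for the hanging-chain problem, the length constraint selects C).
Now fit the given data. The endpoints x = ±2 are symmetric at equal height, so the catenary is even about its minimum: a = 0 and y(x) = C cosh(x/C). The lowest point is y(0) = C cosh(0) = C, and we are told y(0) = 7, so C = 7. Therefore
    y(x) = 7 cosh(x/7),
and at the endpoints
    y(±2) = 7 cosh(2/7).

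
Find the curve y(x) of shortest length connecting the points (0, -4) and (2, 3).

Arc-length functional: J[y] = ∫ sqrt(1 + (y')^2) dx.
Lagrangian L = sqrt(1 + (y')^2) has no explicit y dependence, so ∂L/∂y = 0 and the Euler-Lagrange equation gives
    d/dx( y' / sqrt(1 + (y')^2) ) = 0  ⇒  y' / sqrt(1 + (y')^2) = const.
Hence y' is constant, so y(x) is affine.
Fitting the endpoints (0, -4) and (2, 3):
    slope m = (3 − (-4)) / (2 − 0) = 7/2,
    intercept c = (-4) − m·0 = -4.
Extremal: y(x) = (7/2) x - 4.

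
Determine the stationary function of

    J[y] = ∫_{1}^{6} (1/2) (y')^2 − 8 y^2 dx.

The Lagrangian is L = (1/2) (y')^2 − 8 y^2.
Compute ∂L/∂y = -16y, ∂L/∂y' = y'.
The Euler-Lagrange equation d/dx(∂L/∂y') − ∂L/∂y = 0 reduces to
    y'' + 16 y = 0.
Its general solution is
    y(x) = A sin(4x) + B cos(4x),
with A, B fixed by the endpoint conditions.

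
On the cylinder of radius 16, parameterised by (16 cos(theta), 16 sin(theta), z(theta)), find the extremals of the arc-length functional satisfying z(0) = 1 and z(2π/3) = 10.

Parameterise the cylinder of radius R = 16 as
    r(θ) = (16 cos θ, 16 sin θ, z(θ)).
The arc-length element is
    ds = sqrt(256 + (dz/dθ)^2) dθ,
so the Lagrangian is L = sqrt(256 + z'^2).
L depends on z' only, not on z or θ, so ∂L/∂z = 0 and
    ∂L/∂z' = z' / sqrt(256 + z'^2).
The Euler-Lagrange equation gives
    d/dθ( z' / sqrt(256 + z'^2) ) = 0,
so z' is constant. Integrating once:
    z(θ) = a θ + b,
a helix on the cylinder (a straight line when the cylinder is unrolled). The constants a, b are determined by the endpoint conditions.
With endpoint conditions z(0) = 1 and z(2π/3) = 10: from z(0) = b we get b = 1, and a·2π/3 + 1 = 10 gives a = 27/(2π), so
    z(θ) = (27/(2π)) θ + 1.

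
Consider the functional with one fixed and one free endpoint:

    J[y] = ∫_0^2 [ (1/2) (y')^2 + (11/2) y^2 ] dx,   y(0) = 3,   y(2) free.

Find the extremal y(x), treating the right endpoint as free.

The Lagrangian L = (1/2) (y')^2 + (11/2) y^2 gives
    ∂L/∂y = 11 y,   ∂L/∂y' = y'.
Euler-Lagrange: y'' − 11 y = 0.
With k = sqrt(11), the general solution is
    y(x) = A cosh(sqrt(11) x) + B sinh(sqrt(11) x).
Fixed left endpoint y(0) = 3 ⇒ A = 3.
The right endpoint x = 2 is free, so the natural (transversality) condition is ∂L/∂y' |_{x=2} = 0, i.e. y'(2) = 0.
Compute y'(x) = A k sinh(k x) + B k cosh(k x), so
    y'(2) = A k sinh(k·2) + B k cosh(k·2) = 0
    ⇒ B = −A tanh(k·2) = − 3 tanh(sqrt(11)·2).
Therefore the extremal is
    y(x) = 3 cosh(sqrt(11) x) − 3 tanh(sqrt(11)·2) sinh(sqrt(11) x).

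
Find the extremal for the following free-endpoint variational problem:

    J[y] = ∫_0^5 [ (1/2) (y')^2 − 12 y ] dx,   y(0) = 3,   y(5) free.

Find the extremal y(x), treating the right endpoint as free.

The Lagrangian L = (1/2) (y')^2 − 12 y gives
    ∂L/∂y = −12,   ∂L/∂y' = y'.
Euler-Lagrange: d/dx(y') − (−12) = 0, i.e. y'' + 12 = 0, so
    y(x) = −(12/2) x^2 + C1 x + C2.
Fixed left endpoint y(0) = 3 ⇒ C2 = 3.
The right endpoint x = 5 is free, so the natural (transversality) condition is ∂L/∂y' |_{x=5} = 0, i.e. y'(5) = 0.
Compute y'(x) = −12 x + C1, so y'(5) = −60 + C1 = 0 ⇒ C1 = 60.
Therefore the extremal is
    y(x) = −6 x^2 + 60 x + 3.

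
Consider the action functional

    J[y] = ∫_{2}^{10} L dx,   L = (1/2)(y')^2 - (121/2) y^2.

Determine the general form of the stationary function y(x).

The Lagrangian is L = (1/2)(y')^2 - (121/2) y^2.
∂L/∂y = -121y.
∂L/∂y' = y'.
The Euler-Lagrange equation d/dx(∂L/∂y') − ∂L/∂y = 0 becomes:
    y'' + 121 y = 0
General solution: y(x) = A sin(11x) + B cos(11x), where A and B are arbitrary constants fixed by the endpoint conditions.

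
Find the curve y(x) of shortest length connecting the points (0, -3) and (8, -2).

Arc-length functional: J[y] = ∫ sqrt(1 + (y')^2) dx.
Lagrangian L = sqrt(1 + (y')^2) has no explicit y dependence, so ∂L/∂y = 0 and the Euler-Lagrange equation gives
    d/dx( y' / sqrt(1 + (y')^2) ) = 0  ⇒  y' / sqrt(1 + (y')^2) = const.
Hence y' is constant, so y(x) is affine.
Fitting the endpoints (0, -3) and (8, -2):
    slope m = ((-2) − (-3)) / (8 − 0) = 1/8,
    intercept c = (-3) − m·0 = -3.
Extremal: y(x) = (1/8) x - 3.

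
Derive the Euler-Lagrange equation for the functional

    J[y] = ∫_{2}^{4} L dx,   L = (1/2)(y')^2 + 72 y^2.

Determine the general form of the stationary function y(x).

The Lagrangian is L = (1/2)(y')^2 + 72 y^2.
∂L/∂y = 144y.
∂L/∂y' = y'.
The Euler-Lagrange equation d/dx(∂L/∂y') − ∂L/∂y = 0 becomes:
    y'' - 144 y = 0
General solution: y(x) = A e^(12x) + B e^(-12x), where A and B are arbitrary constants fixed by the endpoint conditions.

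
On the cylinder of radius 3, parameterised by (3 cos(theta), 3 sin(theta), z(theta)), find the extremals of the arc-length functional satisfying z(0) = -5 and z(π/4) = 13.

Parameterise the cylinder of radius R = 3 as
    r(θ) = (3 cos θ, 3 sin θ, z(θ)).
The arc-length element is
    ds = sqrt(9 + (dz/dθ)^2) dθ,
so the Lagrangian is L = sqrt(9 + z'^2).
L depends on z' only, not on z or θ, so ∂L/∂z = 0 and
    ∂L/∂z' = z' / sqrt(9 + z'^2).
The Euler-Lagrange equation gives
    d/dθ( z' / sqrt(9 + z'^2) ) = 0,
so z' is constant. Integrating once:
    z(θ) = a θ + b,
a helix on the cylinder (a straight line when the cylinder is unrolled). The constants a, b are determined by the endpoint conditions.
With endpoint conditions z(0) = -5 and z(π/4) = 13: from z(0) = b we get b = -5, and a·π/4 + -5 = 13 gives a = 72/π, so
    z(θ) = (72/π) θ − 5.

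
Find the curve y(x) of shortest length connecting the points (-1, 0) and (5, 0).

Arc-length functional: J[y] = ∫ sqrt(1 + (y')^2) dx.
Lagrangian L = sqrt(1 + (y')^2) has no explicit y dependence, so ∂L/∂y = 0 and the Euler-Lagrange equation gives
    d/dx( y' / sqrt(1 + (y')^2) ) = 0  ⇒  y' / sqrt(1 + (y')^2) = const.
Hence y' is constant, so y(x) is affine.
Fitting the endpoints (-1, 0) and (5, 0):
    slope m = (0 − 0) / (5 − (-1)) = 0,
    intercept c = 0 − m·(-1) = 0.
Extremal: y(x) = 0.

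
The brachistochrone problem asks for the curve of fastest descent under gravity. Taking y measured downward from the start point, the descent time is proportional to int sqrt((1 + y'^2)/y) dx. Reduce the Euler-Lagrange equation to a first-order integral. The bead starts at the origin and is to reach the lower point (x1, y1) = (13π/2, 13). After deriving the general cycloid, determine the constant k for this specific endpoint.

The Lagrangian L = sqrt((1 + y'^2) / y) has no explicit x dependence, so the Beltrami identity applies:
    L − y' ∂L/∂y' = C.
Compute ∂L/∂y' = y' / sqrt(y (1 + y'^2)).
Substitute:
    sqrt((1 + y'^2)/y) − y'·y' / sqrt(y (1 + y'^2))
    = (1 + y'^2) / sqrt(y (1 + y'^2)) − y'^2 / sqrt(y (1 + y'^2))
    = 1 / sqrt(y (1 + y'^2)) = C.
Squaring and rearranging gives the first integral
    y (1 + y'^2) = 1/C^2 =: k   (constant).
Solving this first-order ODE by the substitution
    y = (k/2)(1 − cos θ)
yields the cycloid parameterisation
    x(θ) = (k/2)(θ − sin θ),   y(θ) = (k/2)(1 − cos θ).
The constant k is fixed by the endpoint condition.
Now fit the given lower endpoint (x1, y1) = (13π/2, 13). At the bottom of the first arch (θ = π), the parametric equations give
    y(π) = (k/2)(1 − cos π) = k,
    x(π) = (k/2)(π − sin π) = kπ/2.
Matching y(π) = 13 gives k = 13, consistent with x(π) = 13π/2. Therefore the specific cycloid is
    x(θ) = (13/2)(θ − sin θ),   y(θ) = (13/2)(1 − cos θ).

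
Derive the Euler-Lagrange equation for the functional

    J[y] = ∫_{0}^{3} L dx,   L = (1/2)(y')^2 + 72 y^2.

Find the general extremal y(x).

The Lagrangian is L = (1/2)(y')^2 + 72 y^2.
∂L/∂y = 144y.
∂L/∂y' = y'.
The Euler-Lagrange equation d/dx(∂L/∂y') − ∂L/∂y = 0 becomes:
    y'' - 144 y = 0
General solution: y(x) = A e^(12x) + B e^(-12x), where A and B are arbitrary constants fixed by the endpoint conditions.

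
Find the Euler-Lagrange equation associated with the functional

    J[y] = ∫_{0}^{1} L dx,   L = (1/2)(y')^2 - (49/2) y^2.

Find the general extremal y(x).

The Lagrangian is L = (1/2)(y')^2 - (49/2) y^2.
∂L/∂y = -49y.
∂L/∂y' = y'.
The Euler-Lagrange equation d/dx(∂L/∂y') − ∂L/∂y = 0 becomes:
    y'' + 49 y = 0
General solution: y(x) = A sin(7x) + B cos(7x), where A and B are arbitrary constants fixed by the endpoint conditions.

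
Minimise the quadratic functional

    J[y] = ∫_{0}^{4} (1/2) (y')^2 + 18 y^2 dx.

The Lagrangian is L = (1/2) (y')^2 + 18 y^2.
Compute ∂L/∂y = 36y, ∂L/∂y' = y'.
The Euler-Lagrange equation d/dx(∂L/∂y') − ∂L/∂y = 0 reduces to
    y'' − 36 y = 0.
Its general solution is
    y(x) = A e^(6x) + B e^(−6x),
with A, B fixed by the endpoint conditions.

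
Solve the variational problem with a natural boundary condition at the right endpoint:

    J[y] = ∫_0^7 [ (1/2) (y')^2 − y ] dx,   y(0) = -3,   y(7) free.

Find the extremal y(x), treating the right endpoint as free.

The Lagrangian L = (1/2) (y')^2 − y gives
    ∂L/∂y = −1,   ∂L/∂y' = y'.
Euler-Lagrange: d/dx(y') − (−1) = 0, i.e. y'' + 1 = 0, so
    y(x) = −(1/2) x^2 + C1 x + C2.
Fixed left endpoint y(0) = -3 ⇒ C2 = -3.
The right endpoint x = 7 is free, so the natural (transversality) condition is ∂L/∂y' |_{x=7} = 0, i.e. y'(7) = 0.
Compute y'(x) = −1 x + C1, so y'(7) = −7 + C1 = 0 ⇒ C1 = 7.
Therefore the extremal is
    y(x) = −x^2/2 + 7 x − 3.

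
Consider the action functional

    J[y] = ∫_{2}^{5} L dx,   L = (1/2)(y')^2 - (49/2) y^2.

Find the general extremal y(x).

The Lagrangian is L = (1/2)(y')^2 - (49/2) y^2.
∂L/∂y = -49y.
∂L/∂y' = y'.
The Euler-Lagrange equation d/dx(∂L/∂y') − ∂L/∂y = 0 becomes:
    y'' + 49 y = 0
General solution: y(x) = A sin(7x) + B cos(7x), where A and B are arbitrary constants fixed by the endpoint conditions.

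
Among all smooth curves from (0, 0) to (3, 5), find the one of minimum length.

Arc-length functional: J[y] = ∫ sqrt(1 + (y')^2) dx.
Lagrangian L = sqrt(1 + (y')^2) has no explicit y dependence, so ∂L/∂y = 0 and the Euler-Lagrange equation gives
    d/dx( y' / sqrt(1 + (y')^2) ) = 0  ⇒  y' / sqrt(1 + (y')^2) = const.
Hence y' is constant, so y(x) is affine.
Fitting the endpoints (0, 0) and (3, 5):
    slope m = (5 − 0) / (3 − 0) = 5/3,
    intercept c = 0 − m·0 = 0.
Extremal: y(x) = (5/3) x.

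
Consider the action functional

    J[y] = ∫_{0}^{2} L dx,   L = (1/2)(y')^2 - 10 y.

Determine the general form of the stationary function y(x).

The Lagrangian is L = (1/2)(y')^2 - 10 y.
∂L/∂y = -10.
∂L/∂y' = y'.
The Euler-Lagrange equation d/dx(∂L/∂y') − ∂L/∂y = 0 becomes:
    y'' + 10 = 0
General solution: y(x) = -5 x^2 + A x + B, where A and B are arbitrary constants fixed by the endpoint conditions.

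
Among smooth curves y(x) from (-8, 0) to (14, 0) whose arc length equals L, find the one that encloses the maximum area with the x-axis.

Set up the augmented Lagrangian using a multiplier λ for the length constraint:
    F(y, y') = y − λ sqrt(1 + y'^2).
F has no explicit x dependence, so the Beltrami identity yields a first integral
    F − y' ∂F/∂y' = C.
Compute ∂F/∂y' = −λ y' / sqrt(1 + y'^2). Then
    y − λ sqrt(1 + y'^2) + λ y'^2 / sqrt(1 + y'^2) = C
    ⇒  y − λ / sqrt(1 + y'^2) = C.
Solving for y' and integrating gives
    (x − a)^2 + (y − b)^2 = λ^2,
a circular arc of radius λ. The constants a, b are determined by the endpoint conditions y(-8) = y(14) = 0, and λ is fixed implicitly by the length constraint
    ∫_{-8}^{14} sqrt(1 + y'^2) dx = L.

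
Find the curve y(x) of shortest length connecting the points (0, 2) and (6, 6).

Arc-length functional: J[y] = ∫ sqrt(1 + (y')^2) dx.
Lagrangian L = sqrt(1 + (y')^2) has no explicit y dependence, so ∂L/∂y = 0 and the Euler-Lagrange equation gives
    d/dx( y' / sqrt(1 + (y')^2) ) = 0  ⇒  y' / sqrt(1 + (y')^2) = const.
Hence y' is constant, so y(x) is affine.
Fitting the endpoints (0, 2) and (6, 6):
    slope m = (6 − 2) / (6 − 0) = 2/3,
    intercept c = 2 − m·0 = 2.
Extremal: y(x) = (2/3) x + 2.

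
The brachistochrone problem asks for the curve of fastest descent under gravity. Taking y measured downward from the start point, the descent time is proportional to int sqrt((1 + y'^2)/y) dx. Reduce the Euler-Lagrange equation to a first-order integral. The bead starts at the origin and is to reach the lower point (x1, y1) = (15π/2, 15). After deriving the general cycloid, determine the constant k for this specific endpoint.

The Lagrangian L = sqrt((1 + y'^2) / y) has no explicit x dependence, so the Beltrami identity applies:
    L − y' ∂L/∂y' = C.
Compute ∂L/∂y' = y' / sqrt(y (1 + y'^2)).
Substitute:
    sqrt((1 + y'^2)/y) − y'·y' / sqrt(y (1 + y'^2))
    = (1 + y'^2) / sqrt(y (1 + y'^2)) − y'^2 / sqrt(y (1 + y'^2))
    = 1 / sqrt(y (1 + y'^2)) = C.
Squaring and rearranging gives the first integral
    y (1 + y'^2) = 1/C^2 =: k   (constant).
Solving this first-order ODE by the substitution
    y = (k/2)(1 − cos θ)
yields the cycloid parameterisation
    x(θ) = (k/2)(θ − sin θ),   y(θ) = (k/2)(1 − cos θ).
The constant k is fixed by the endpoint condition.
Now fit the given lower endpoint (x1, y1) = (15π/2, 15). At the bottom of the first arch (θ = π), the parametric equations give
    y(π) = (k/2)(1 − cos π) = k,
    x(π) = (k/2)(π − sin π) = kπ/2.
Matching y(π) = 15 gives k = 15, consistent with x(π) = 15π/2. Therefore the specific cycloid is
    x(θ) = (15/2)(θ − sin θ),   y(θ) = (15/2)(1 − cos θ).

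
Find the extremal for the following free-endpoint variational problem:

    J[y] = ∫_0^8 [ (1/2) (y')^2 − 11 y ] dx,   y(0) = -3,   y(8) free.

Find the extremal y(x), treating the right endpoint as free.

The Lagrangian L = (1/2) (y')^2 − 11 y gives
    ∂L/∂y = −11,   ∂L/∂y' = y'.
Euler-Lagrange: d/dx(y') − (−11) = 0, i.e. y'' + 11 = 0, so
    y(x) = −(11/2) x^2 + C1 x + C2.
Fixed left endpoint y(0) = -3 ⇒ C2 = -3.
The right endpoint x = 8 is free, so the natural (transversality) condition is ∂L/∂y' |_{x=8} = 0, i.e. y'(8) = 0.
Compute y'(x) = −11 x + C1, so y'(8) = −88 + C1 = 0 ⇒ C1 = 88.
Therefore the extremal is
    y(x) = −(11/2) x^2 + 88 x − 3.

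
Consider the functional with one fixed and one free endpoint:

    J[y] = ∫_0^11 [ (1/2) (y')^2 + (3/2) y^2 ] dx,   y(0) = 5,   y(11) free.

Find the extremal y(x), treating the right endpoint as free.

The Lagrangian L = (1/2) (y')^2 + (3/2) y^2 gives
    ∂L/∂y = 3 y,   ∂L/∂y' = y'.
Euler-Lagrange: y'' − 3 y = 0.
With k = sqrt(3), the general solution is
    y(x) = A cosh(sqrt(3) x) + B sinh(sqrt(3) x).
Fixed left endpoint y(0) = 5 ⇒ A = 5.
The right endpoint x = 11 is free, so the natural (transversality) condition is ∂L/∂y' |_{x=11} = 0, i.e. y'(11) = 0.
Compute y'(x) = A k sinh(k x) + B k cosh(k x), so
    y'(11) = A k sinh(k·11) + B k cosh(k·11) = 0
    ⇒ B = −A tanh(k·11) = − 5 tanh(sqrt(3)·11).
Therefore the extremal is
    y(x) = 5 cosh(sqrt(3) x) − 5 tanh(sqrt(3)·11) sinh(sqrt(3) x).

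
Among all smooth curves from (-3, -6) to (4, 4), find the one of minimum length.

Arc-length functional: J[y] = ∫ sqrt(1 + (y')^2) dx.
Lagrangian L = sqrt(1 + (y')^2) has no explicit y dependence, so ∂L/∂y = 0 and the Euler-Lagrange equation gives
    d/dx( y' / sqrt(1 + (y')^2) ) = 0  ⇒  y' / sqrt(1 + (y')^2) = const.
Hence y' is constant, so y(x) is affine.
Fitting the endpoints (-3, -6) and (4, 4):
    slope m = (4 − (-6)) / (4 − (-3)) = 10/7,
    intercept c = (-6) − m·(-3) = -12/7.
Extremal: y(x) = (10/7) x - 12/7.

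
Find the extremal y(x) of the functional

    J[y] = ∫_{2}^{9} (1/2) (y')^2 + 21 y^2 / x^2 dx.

The Lagrangian is L = (1/2) (y')^2 + 21 y^2 / x^2.
Compute ∂L/∂y = 42y/x^2, ∂L/∂y' = y'.
The Euler-Lagrange equation d/dx(∂L/∂y') − ∂L/∂y = 0 reduces to
    y'' − 42/x^2 · y = 0  (x > 0).
Its general solution is
    y(x) = A x^7 + B x^(-6),
with A, B fixed by the endpoint conditions.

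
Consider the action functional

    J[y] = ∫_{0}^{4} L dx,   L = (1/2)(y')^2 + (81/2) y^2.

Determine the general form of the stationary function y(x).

The Lagrangian is L = (1/2)(y')^2 + (81/2) y^2.
∂L/∂y = 81y.
∂L/∂y' = y'.
The Euler-Lagrange equation d/dx(∂L/∂y') − ∂L/∂y = 0 becomes:
    y'' - 81 y = 0
General solution: y(x) = A e^(9x) + B e^(-9x), where A and B are arbitrary constants fixed by the endpoint conditions.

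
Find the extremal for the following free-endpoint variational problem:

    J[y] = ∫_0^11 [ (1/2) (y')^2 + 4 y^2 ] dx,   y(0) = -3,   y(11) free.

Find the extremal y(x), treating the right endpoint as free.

The Lagrangian L = (1/2) (y')^2 + 4 y^2 gives
    ∂L/∂y = 8 y,   ∂L/∂y' = y'.
Euler-Lagrange: y'' − 8 y = 0.
With k = sqrt(8), the general solution is
    y(x) = A cosh(sqrt(8) x) + B sinh(sqrt(8) x).
Fixed left endpoint y(0) = -3 ⇒ A = -3.
The right endpoint x = 11 is free, so the natural (transversality) condition is ∂L/∂y' |_{x=11} = 0, i.e. y'(11) = 0.
Compute y'(x) = A k sinh(k x) + B k cosh(k x), so
    y'(11) = A k sinh(k·11) + B k cosh(k·11) = 0
    ⇒ B = −A tanh(k·11) = 3 tanh(sqrt(8)·11).
Therefore the extremal is
    y(x) = −3 cosh(sqrt(8) x) + 3 tanh(sqrt(8)·11) sinh(sqrt(8) x).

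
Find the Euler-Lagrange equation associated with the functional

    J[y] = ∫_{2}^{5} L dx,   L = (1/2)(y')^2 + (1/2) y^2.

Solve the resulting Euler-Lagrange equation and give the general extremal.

The Lagrangian is L = (1/2)(y')^2 + (1/2) y^2.
∂L/∂y = y.
∂L/∂y' = y'.
The Euler-Lagrange equation d/dx(∂L/∂y') − ∂L/∂y = 0 becomes:
    y'' - y = 0
General solution: y(x) = A e^x + B e^(-x), where A and B are arbitrary constants fixed by the endpoint conditions.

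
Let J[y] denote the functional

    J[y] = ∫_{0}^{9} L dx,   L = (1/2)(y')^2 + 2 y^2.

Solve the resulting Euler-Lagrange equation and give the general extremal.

The Lagrangian is L = (1/2)(y')^2 + 2 y^2.
∂L/∂y = 4y.
∂L/∂y' = y'.
The Euler-Lagrange equation d/dx(∂L/∂y') − ∂L/∂y = 0 becomes:
    y'' - 4 y = 0
General solution: y(x) = A e^(2x) + B e^(-2x), where A and B are arbitrary constants fixed by the endpoint conditions.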